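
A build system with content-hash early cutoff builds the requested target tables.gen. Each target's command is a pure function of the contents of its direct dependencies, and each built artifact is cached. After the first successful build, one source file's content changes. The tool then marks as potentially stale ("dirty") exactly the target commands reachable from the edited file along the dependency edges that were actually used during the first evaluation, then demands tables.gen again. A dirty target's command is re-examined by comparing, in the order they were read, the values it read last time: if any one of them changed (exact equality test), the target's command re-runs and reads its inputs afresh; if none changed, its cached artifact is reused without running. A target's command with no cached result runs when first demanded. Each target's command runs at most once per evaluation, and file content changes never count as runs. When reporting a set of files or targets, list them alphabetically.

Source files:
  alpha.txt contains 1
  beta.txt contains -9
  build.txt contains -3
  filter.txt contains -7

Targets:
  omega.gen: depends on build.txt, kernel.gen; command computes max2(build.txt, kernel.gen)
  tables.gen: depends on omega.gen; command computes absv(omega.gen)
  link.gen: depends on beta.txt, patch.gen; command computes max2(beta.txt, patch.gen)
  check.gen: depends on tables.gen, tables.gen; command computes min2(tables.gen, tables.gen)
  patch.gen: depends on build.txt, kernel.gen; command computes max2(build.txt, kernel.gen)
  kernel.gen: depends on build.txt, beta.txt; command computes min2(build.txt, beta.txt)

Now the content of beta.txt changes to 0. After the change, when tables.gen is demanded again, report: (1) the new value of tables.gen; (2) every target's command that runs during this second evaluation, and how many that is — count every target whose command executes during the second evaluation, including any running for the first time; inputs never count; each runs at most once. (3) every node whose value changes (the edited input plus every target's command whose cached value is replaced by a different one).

New value of tables.gen: 3.
Target commands that run: kernel.gen, omega.gen — 2 in total.
Values that change: beta.txt, kernel.gen.
Key observation: the change is absorbed at omega.gen — it re-runs but produces the same value, and the output's value is unchanged.

First evaluation (everything demanded from the output):
  kernel.gen = min2(-3, -9) = -9
  omega.gen = max2(-3, -9) = -3
  tables.gen = absv(-3) = 3

Propagation after the edit:
  kernel.gen: runs — beta.txt -9->0; result -3.
  omega.gen: runs — kernel.gen -9->-3; result -3 (same value as before).
  tables.gen: checked — values it read are unchanged (omega.gen unchanged); reused cached 3 without running.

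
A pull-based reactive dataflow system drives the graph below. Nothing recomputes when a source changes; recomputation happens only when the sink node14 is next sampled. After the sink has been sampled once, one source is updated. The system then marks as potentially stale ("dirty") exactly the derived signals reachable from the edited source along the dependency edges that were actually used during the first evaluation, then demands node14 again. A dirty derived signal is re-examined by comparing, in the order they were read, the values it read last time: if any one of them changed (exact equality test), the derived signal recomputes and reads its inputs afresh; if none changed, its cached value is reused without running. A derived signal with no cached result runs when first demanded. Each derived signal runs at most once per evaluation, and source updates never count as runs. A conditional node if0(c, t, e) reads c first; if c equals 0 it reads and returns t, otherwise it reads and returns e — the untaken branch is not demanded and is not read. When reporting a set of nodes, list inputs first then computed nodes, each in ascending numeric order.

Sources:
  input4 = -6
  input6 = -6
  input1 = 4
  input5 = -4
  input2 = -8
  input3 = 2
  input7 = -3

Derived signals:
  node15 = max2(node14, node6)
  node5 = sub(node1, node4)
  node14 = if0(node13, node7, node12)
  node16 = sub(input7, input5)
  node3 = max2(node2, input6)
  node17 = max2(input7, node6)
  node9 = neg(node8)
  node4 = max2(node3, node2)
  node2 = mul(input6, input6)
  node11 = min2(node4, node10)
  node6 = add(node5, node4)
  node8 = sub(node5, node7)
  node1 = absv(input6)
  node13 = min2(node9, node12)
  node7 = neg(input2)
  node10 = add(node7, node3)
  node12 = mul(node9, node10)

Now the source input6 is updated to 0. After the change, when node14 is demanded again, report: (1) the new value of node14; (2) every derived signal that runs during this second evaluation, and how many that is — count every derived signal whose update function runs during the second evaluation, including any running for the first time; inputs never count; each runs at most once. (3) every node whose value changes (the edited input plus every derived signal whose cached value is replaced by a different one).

New value of node14: 64.
Derived signals that run: node1, node2, node3, node4, node5, node8, node9, node10, node12, node13, node14 — 11 in total.
Values that change: input6, node1, node2, node3, node4, node5, node8, node9, node10, node12, node13, node14.

First evaluation (everything demanded from the output):
  node1 = absv(-6) = 6
  node2 = mul(-6, -6) = 36
  node3 = max2(36, -6) = 36
  node4 = max2(36, 36) = 36
  node5 = sub(6, 36) = -30
  node7 = neg(-8) = 8
  node8 = sub(-30, 8) = -38
  node9 = neg(-38) = 38
  node10 = add(8, 36) = 44
  node12 = mul(38, 44) = 1672
  node13 = min2(38, 1672) = 38
  node14 = if0(node13=38 -> else branch node12) = 1672

Propagation after the edit:
  node1: runs — input6 -6->0; result 0.
  node2: runs — input6 -6->0; input6 -6->0; result 0.
  node3: runs — node2 36->0; input6 -6->0; result 0.
  node4: runs — node3 36->0; node2 36->0; result 0.
  node5: runs — node1 6->0; node4 36->0; result 0.
  node8: runs — node5 -30->0; result -8.
  node9: runs — node8 -38->-8; result 8.
  node10: runs — node3 36->0; result 8.
  node12: runs — node9 38->8; node10 44->8; result 64.
  node13: runs — node9 38->8; node12 1672->64; result 8.
  node14: runs — node13 38->8; node12 1672->64; result 64.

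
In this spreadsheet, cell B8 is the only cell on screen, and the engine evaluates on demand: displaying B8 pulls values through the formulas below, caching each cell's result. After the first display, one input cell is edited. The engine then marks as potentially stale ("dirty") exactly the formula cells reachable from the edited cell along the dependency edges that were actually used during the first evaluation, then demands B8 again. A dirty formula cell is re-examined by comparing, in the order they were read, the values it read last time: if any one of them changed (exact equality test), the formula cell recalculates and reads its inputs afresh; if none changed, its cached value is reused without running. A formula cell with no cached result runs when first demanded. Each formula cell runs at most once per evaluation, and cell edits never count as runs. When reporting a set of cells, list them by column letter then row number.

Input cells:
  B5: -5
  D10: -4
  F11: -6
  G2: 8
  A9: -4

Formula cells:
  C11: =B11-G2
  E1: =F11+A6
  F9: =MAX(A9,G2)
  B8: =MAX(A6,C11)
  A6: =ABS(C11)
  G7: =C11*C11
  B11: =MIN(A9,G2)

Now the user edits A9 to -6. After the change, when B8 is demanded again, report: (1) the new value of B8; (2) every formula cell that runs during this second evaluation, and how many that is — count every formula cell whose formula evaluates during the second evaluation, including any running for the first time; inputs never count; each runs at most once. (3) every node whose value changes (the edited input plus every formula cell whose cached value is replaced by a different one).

B8 now evaluates to 14.
Run set: A6, B8, B11, C11 (4 run).
Changed values: A6, A9, B8, B11, C11.

Initial pass — values computed on the first demand:
  B11 = MIN(-4, 8) = -4
  C11 = -4 - 8 = -12
  A6 = ABS(-12) = 12
  B8 = MAX(12, -12) = 12

Second demand — change propagation:
  B11: re-runs because A9 -4->-6; new result -6.
  C11: re-runs because B11 -4->-6; new result -14.
  A6: re-runs because C11 -12->-14; new result 14.
  B8: re-runs because A6 12->14; C11 -12->-14; new result 14.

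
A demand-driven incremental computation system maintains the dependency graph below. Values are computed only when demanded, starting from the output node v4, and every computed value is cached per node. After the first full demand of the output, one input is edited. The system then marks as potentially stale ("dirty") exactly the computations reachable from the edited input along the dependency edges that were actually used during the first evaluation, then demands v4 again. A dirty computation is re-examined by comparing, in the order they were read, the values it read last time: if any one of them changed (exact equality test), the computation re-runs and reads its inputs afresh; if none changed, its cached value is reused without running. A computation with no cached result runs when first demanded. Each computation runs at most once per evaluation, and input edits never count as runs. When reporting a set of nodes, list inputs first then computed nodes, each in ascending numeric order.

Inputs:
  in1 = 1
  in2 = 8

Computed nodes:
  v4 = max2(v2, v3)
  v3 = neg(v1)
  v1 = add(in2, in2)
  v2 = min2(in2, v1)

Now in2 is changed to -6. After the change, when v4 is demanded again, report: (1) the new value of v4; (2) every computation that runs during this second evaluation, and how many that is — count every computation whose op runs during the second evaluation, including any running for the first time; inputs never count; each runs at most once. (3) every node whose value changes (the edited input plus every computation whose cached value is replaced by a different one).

New value of v4: 12.
Computations that run: v1, v2, v3, v4 — 4 in total.
Values that change: in2, v1, v2, v3, v4.

First evaluation (everything demanded from the output):
  v1 = add(8, 8) = 16
  v2 = min2(8, 16) = 8
  v3 = neg(16) = -16
  v4 = max2(8, -16) = 8

Propagation after the edit:
  v1: runs — in2 8->-6; in2 8->-6; result -12.
  v2: runs — in2 8->-6; v1 16->-12; result -12.
  v3: runs — v1 16->-12; result 12.
  v4: runs — v2 8->-12; v3 -16->12; result 12.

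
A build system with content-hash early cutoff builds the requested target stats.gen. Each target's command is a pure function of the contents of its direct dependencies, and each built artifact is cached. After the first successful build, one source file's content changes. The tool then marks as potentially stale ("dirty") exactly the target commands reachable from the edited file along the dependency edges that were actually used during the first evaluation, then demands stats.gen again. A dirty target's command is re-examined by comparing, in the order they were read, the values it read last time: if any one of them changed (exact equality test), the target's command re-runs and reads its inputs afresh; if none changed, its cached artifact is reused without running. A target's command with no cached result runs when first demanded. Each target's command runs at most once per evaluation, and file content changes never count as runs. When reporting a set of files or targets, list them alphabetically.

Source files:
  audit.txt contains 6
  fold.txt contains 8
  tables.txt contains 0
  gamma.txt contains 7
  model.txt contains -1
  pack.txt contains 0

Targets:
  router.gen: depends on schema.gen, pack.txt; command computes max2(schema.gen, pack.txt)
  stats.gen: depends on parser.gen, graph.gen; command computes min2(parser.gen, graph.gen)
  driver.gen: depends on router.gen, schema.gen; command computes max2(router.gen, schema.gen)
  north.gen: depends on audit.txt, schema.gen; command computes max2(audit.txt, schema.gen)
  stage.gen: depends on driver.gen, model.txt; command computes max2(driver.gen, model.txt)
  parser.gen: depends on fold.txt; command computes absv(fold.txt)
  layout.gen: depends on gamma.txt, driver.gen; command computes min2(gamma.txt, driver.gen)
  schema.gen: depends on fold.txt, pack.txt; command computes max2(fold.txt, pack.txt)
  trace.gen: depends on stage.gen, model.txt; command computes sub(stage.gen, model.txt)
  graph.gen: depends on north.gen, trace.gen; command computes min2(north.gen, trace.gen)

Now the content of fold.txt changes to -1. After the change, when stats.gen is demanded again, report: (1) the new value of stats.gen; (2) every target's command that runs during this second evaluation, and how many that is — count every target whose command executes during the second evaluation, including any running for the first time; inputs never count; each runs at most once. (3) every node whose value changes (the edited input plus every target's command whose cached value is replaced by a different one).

First evaluation (everything demanded from the output):
  parser.gen = absv(8) = 8
  schema.gen = max2(8, 0) = 8
  north.gen = max2(6, 8) = 8
  router.gen = max2(8, 0) = 8
  driver.gen = max2(8, 8) = 8
  stage.gen = max2(8, -1) = 8
  trace.gen = sub(8, -1) = 9
  graph.gen = min2(8, 9) = 8
  stats.gen = min2(8, 8) = 8

Propagation after the edit:
  parser.gen: runs — fold.txt 8->-1; result 1.
  schema.gen: runs — fold.txt 8->-1; result 0.
  north.gen: runs — schema.gen 8->0; result 6.
  router.gen: runs — schema.gen 8->0; result 0.
  driver.gen: runs — router.gen 8->0; schema.gen 8->0; result 0.
  stage.gen: runs — driver.gen 8->0; result 0.
  trace.gen: runs — stage.gen 8->0; result 1.
  graph.gen: runs — north.gen 8->6; trace.gen 9->1; result 1.
  stats.gen: runs — parser.gen 8->1; graph.gen 8->1; result 1.

New value of stats.gen: 1.
Target commands that run: driver.gen, graph.gen, north.gen, parser.gen, router.gen, schema.gen, stage.gen, stats.gen, trace.gen — 9 in total.
Values that change: driver.gen, fold.txt, graph.gen, north.gen, parser.gen, router.gen, schema.gen, stage.gen, stats.gen, trace.gen.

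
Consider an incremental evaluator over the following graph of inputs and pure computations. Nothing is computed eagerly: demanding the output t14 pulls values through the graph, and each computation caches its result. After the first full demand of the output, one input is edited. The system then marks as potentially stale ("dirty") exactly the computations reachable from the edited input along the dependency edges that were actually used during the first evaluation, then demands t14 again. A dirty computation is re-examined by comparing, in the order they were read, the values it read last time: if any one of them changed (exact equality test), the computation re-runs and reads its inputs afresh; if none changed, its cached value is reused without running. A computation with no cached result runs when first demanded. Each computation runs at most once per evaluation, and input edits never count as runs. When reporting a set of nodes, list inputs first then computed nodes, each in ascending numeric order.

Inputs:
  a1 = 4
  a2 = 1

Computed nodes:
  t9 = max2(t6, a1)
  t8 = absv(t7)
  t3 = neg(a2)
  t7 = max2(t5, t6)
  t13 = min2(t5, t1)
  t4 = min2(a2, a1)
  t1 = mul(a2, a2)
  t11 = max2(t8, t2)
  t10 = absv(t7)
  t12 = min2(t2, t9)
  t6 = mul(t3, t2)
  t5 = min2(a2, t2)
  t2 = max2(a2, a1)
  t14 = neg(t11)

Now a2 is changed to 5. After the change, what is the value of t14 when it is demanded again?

Initial pass — values computed on the first demand:
  t2 = max2(1, 4) = 4
  t3 = neg(1) = -1
  t5 = min2(1, 4) = 1
  t6 = mul(-1, 4) = -4
  t7 = max2(1, -4) = 1
  t8 = absv(1) = 1
  t11 = max2(1, 4) = 4
  t14 = neg(4) = -4

Second demand — change propagation:
  t2: re-runs because a2 1->5; new result 5.
  t3: re-runs because a2 1->5; new result -5.
  t5: re-runs because a2 1->5; t2 4->5; new result 5.
  t6: re-runs because t3 -1->-5; t2 4->5; new result -25.
  t7: re-runs because t5 1->5; t6 -4->-25; new result 5.
  t8: re-runs because t7 1->5; new result 5.
  t11: re-runs because t8 1->5; t2 4->5; new result 5.
  t14: re-runs because t11 4->5; new result -5.

t14 now evaluates to -5.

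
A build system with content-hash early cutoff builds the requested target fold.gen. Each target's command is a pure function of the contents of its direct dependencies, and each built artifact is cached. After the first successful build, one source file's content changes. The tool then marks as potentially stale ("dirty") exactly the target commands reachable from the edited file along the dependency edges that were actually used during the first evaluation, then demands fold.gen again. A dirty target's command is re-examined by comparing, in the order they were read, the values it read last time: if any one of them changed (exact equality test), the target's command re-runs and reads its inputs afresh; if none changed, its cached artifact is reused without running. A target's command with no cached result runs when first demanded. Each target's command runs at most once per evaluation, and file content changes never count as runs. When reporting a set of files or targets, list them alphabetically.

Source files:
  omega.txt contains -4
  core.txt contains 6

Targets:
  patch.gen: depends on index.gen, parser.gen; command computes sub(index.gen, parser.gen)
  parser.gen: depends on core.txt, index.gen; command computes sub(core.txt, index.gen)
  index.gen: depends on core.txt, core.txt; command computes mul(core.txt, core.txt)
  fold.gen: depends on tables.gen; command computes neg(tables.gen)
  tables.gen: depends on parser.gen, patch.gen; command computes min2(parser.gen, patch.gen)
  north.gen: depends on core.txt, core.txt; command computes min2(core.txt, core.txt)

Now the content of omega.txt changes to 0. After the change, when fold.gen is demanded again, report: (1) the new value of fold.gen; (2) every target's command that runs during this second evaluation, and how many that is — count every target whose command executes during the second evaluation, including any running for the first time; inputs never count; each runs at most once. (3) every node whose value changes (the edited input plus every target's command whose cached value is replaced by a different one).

New value of fold.gen: 30.
Target commands that run: none — 0 in total.
Values that change: omega.txt.
Key observation: omega.txt is never demanded by the output, so the edit triggers no recomputation at all.

First evaluation (everything demanded from the output):
  index.gen = mul(6, 6) = 36
  parser.gen = sub(6, 36) = -30
  patch.gen = sub(36, -30) = 66
  tables.gen = min2(-30, 66) = -30
  fold.gen = neg(-30) = 30

Propagation after the edit:
  omega.txt feeds no computation that the output demands — nothing is marked dirty and nothing runs.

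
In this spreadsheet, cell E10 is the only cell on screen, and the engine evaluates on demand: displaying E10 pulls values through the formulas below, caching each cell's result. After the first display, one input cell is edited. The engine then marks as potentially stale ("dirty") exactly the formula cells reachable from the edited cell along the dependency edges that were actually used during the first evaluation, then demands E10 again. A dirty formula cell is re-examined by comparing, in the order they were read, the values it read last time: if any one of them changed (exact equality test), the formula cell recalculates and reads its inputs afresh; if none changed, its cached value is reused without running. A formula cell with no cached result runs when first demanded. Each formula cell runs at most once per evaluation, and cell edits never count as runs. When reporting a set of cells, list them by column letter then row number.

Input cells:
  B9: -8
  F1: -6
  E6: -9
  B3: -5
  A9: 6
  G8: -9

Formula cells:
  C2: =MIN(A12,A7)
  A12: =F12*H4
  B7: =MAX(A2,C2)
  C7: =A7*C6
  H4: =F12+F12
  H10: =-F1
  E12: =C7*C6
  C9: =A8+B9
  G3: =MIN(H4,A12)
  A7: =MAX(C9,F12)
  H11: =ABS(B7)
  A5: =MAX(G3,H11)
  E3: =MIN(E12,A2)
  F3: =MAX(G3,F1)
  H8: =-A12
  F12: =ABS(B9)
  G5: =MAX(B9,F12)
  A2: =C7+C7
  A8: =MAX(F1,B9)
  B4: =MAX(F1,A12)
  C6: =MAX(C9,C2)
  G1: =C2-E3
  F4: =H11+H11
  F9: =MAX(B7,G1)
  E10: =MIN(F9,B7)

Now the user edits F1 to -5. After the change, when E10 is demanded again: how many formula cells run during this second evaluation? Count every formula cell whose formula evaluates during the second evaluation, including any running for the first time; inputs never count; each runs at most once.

Initial pass — values computed on the first demand:
  A8 = MAX(-6, -8) = -6
  C9 = -6 + -8 = -14
  F12 = ABS(-8) = 8
  A7 = MAX(-14, 8) = 8
  H4 = 8 + 8 = 16
  A12 = 8 * 16 = 128
  C2 = MIN(128, 8) = 8
  C6 = MAX(-14, 8) = 8
  C7 = 8 * 8 = 64
  A2 = 64 + 64 = 128
  B7 = MAX(128, 8) = 128
  E12 = 64 * 8 = 512
  E3 = MIN(512, 128) = 128
  G1 = 8 - 128 = -120
  F9 = MAX(128, -120) = 128
  E10 = MIN(128, 128) = 128

Second demand — change propagation:
  A8: re-runs because F1 -6->-5; new result -5.
  C9: re-runs because A8 -6->-5; new result -13.
  A7: re-runs because C9 -14->-13; new result 8 (unchanged).
  C2: re-examined; everything it read last time is the same (A12 unchanged, A7 unchanged) — cache 8 kept, no run.
  C6: re-runs because C9 -14->-13; new result 8 (unchanged).
  C7: re-examined; everything it read last time is the same (A7 unchanged, C6 unchanged) — cache 64 kept, no run.
  A2: re-examined; everything it read last time is the same (C7 unchanged, C7 unchanged) — cache 128 kept, no run.
  B7: re-examined; everything it read last time is the same (A2 unchanged, C2 unchanged) — cache 128 kept, no run.
  E12: re-examined; everything it read last time is the same (C7 unchanged, C6 unchanged) — cache 512 kept, no run.
  E3: re-examined; everything it read last time is the same (E12 unchanged, A2 unchanged) — cache 128 kept, no run.
  G1: re-examined; everything it read last time is the same (C2 unchanged, E3 unchanged) — cache -120 kept, no run.
  F9: re-examined; everything it read last time is the same (B7 unchanged, G1 unchanged) — cache 128 kept, no run.
  E10: re-examined; everything it read last time is the same (F9 unchanged, B7 unchanged) — cache 128 kept, no run.

The important point: at C2 every value read last time is unchanged, so the dirty flag clears without a run.

Run set: A7, A8, C6, C9 (4 run).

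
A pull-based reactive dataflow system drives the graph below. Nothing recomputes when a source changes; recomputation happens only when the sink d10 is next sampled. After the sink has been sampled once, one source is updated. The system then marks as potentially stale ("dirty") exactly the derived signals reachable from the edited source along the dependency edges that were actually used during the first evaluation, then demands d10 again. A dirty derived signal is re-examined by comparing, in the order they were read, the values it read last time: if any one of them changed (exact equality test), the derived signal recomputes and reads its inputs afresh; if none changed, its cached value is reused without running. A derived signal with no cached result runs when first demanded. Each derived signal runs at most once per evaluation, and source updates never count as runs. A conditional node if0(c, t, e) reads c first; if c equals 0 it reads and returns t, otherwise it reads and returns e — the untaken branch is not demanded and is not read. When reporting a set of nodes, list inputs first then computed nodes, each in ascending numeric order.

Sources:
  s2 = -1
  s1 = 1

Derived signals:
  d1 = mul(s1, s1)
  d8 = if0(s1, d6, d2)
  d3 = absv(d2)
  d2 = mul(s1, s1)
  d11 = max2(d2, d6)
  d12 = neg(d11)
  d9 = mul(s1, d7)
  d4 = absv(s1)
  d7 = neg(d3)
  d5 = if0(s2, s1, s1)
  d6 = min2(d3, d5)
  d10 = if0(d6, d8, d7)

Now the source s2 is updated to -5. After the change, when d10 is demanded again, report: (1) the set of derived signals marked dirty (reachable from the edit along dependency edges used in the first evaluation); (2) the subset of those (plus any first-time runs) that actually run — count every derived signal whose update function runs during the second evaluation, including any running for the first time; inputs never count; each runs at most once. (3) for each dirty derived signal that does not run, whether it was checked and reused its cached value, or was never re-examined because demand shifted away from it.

Marked dirty: d5, d6, d10.
Derived signals that run: d5 — 1 in total.
Checked but reused from cache: d6, d10.
Key observation: the change is absorbed at d5 — it re-runs but produces the same value, and the output's value is unchanged.

First evaluation (everything demanded from the output):
  d2 = mul(1, 1) = 1
  d3 = absv(1) = 1
  d5 = if0(s2=-1 -> else branch s1) = 1
  d6 = min2(1, 1) = 1
  d7 = neg(1) = -1
  d10 = if0(d6=1 -> else branch d7) = -1

Propagation after the edit:
  d5: runs — s2 -1->-5; result 1 (same value as before).
  d6: checked — values it read are unchanged (d3 unchanged, d5 unchanged); reused cached 1 without running.
  d10: checked — values it read are unchanged (d6 unchanged, d7 unchanged); reused cached -1 without running.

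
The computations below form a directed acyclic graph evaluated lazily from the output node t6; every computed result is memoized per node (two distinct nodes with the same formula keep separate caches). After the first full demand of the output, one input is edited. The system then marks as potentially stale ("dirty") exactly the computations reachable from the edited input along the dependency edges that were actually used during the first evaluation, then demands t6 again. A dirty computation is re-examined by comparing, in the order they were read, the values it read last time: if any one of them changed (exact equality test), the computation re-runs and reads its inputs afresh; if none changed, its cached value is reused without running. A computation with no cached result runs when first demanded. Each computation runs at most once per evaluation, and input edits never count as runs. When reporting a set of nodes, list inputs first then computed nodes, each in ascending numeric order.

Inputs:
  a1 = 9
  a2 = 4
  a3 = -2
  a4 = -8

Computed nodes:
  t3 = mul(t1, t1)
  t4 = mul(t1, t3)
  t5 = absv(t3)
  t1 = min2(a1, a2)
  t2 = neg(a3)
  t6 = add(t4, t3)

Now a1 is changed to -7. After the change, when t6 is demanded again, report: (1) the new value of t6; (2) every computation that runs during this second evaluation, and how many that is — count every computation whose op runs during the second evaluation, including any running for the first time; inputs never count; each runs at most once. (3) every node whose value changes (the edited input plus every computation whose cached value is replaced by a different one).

Demanding t6 again yields -294.
4 computations run: t1, t3, t4, t6.
The nodes whose values change: a1, t1, t3, t4, t6.

First demand of the output computes:
  t1 = min2(9, 4) = 4
  t3 = mul(4, 4) = 16
  t4 = mul(4, 16) = 64
  t6 = add(64, 16) = 80

After the edit, cleaning proceeds:
  t1: a read changed (a1 9->-7) — executes, giving -7.
  t3: a read changed (t1 4->-7; t1 4->-7) — executes, giving 49.
  t4: a read changed (t1 4->-7; t3 16->49) — executes, giving -343.
  t6: a read changed (t4 64->-343; t3 16->49) — executes, giving -294.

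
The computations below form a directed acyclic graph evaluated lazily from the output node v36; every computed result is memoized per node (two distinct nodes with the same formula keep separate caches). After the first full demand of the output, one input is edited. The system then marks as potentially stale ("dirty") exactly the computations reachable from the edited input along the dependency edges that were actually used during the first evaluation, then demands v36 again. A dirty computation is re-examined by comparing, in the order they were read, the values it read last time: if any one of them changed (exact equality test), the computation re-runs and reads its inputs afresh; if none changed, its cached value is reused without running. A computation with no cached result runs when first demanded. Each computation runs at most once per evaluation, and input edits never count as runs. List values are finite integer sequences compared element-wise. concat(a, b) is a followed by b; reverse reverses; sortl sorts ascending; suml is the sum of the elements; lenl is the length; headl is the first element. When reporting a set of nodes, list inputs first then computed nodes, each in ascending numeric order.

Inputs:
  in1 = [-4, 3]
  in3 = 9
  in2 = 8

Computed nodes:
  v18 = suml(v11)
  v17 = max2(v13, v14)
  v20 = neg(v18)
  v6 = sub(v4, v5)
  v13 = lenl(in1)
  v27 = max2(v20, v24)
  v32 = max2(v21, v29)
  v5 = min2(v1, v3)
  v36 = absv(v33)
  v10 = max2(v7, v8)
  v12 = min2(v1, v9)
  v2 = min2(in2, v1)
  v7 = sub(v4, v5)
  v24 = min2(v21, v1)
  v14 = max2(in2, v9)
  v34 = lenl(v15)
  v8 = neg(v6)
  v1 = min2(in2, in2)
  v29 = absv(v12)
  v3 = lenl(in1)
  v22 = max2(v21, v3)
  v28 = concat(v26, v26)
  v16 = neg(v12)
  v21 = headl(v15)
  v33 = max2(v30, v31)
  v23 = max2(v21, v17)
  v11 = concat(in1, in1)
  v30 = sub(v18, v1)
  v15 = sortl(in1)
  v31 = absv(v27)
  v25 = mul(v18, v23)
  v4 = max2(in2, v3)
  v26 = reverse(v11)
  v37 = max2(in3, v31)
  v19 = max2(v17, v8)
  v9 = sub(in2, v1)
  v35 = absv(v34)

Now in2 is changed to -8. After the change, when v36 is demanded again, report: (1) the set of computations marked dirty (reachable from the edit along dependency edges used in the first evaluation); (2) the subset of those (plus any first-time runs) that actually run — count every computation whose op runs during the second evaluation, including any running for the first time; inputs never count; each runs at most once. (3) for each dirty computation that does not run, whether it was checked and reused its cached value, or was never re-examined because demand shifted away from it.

The edit dirties: v1, v24, v27, v30, v31, v33, v36.
6 computations run: v1, v24, v27, v30, v33, v36.
Cache hits after checking: v31.
Note where the cutoff bites: v31 is checked, finds nothing changed, and keeps its cache.

First demand of the output computes:
  v1 = min2(8, 8) = 8
  v11 = concat([-4, 3], [-4, 3]) = [-4, 3, -4, 3]
  v15 = sortl([-4, 3]) = [-4, 3]
  v18 = suml([-4, 3, -4, 3]) = -2
  v20 = neg(-2) = 2
  v21 = headl([-4, 3]) = -4
  v24 = min2(-4, 8) = -4
  v27 = max2(2, -4) = 2
  v30 = sub(-2, 8) = -10
  v31 = absv(2) = 2
  v33 = max2(-10, 2) = 2
  v36 = absv(2) = 2

After the edit, cleaning proceeds:
  v1: a read changed (in2 8->-8; in2 8->-8) — executes, giving -8.
  v24: a read changed (v1 8->-8) — executes, giving -8.
  v27: a read changed (v24 -4->-8) — executes, giving 2 — identical to its old value.
  v30: a read changed (v1 8->-8) — executes, giving 6.
  v31: dirty, but its reads are unchanged (v27 unchanged); cached 2 stands.
  v33: a read changed (v30 -10->6) — executes, giving 6.
  v36: a read changed (v33 2->6) — executes, giving 6.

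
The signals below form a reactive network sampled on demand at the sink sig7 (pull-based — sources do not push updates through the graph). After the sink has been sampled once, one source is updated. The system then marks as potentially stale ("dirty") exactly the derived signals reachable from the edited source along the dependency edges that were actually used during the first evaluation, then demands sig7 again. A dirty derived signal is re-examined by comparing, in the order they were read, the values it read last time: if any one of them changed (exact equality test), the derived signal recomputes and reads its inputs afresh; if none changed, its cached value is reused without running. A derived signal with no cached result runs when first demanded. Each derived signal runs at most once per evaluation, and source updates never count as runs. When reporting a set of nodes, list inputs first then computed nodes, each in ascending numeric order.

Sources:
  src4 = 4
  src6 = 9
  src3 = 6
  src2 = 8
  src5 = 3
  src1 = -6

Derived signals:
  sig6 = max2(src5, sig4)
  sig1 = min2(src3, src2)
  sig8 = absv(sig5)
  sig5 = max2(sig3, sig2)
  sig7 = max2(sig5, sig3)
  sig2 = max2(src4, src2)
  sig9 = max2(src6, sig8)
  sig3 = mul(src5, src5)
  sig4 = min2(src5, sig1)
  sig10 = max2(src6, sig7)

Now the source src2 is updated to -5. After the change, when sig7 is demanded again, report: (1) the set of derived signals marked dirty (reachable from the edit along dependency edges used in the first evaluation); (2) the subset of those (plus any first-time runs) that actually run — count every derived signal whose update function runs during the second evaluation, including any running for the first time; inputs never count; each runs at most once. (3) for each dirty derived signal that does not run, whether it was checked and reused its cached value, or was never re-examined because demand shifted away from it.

Initial pass — values computed on the first demand:
  sig2 = max2(4, 8) = 8
  sig3 = mul(3, 3) = 9
  sig5 = max2(9, 8) = 9
  sig7 = max2(9, 9) = 9

Second demand — change propagation:
  sig2: re-runs because src2 8->-5; new result 4.
  sig5: re-runs because sig2 8->4; new result 9 (unchanged).
  sig7: re-examined; everything it read last time is the same (sig5 unchanged, sig3 unchanged) — cache 9 kept, no run.

The important point: sig5 recomputes to an identical value, and the output ends up unchanged.

Dirty set: sig2, sig5, sig7.
Run set: sig2, sig5 (2 run).
Re-examined without running (cache reused): sig7.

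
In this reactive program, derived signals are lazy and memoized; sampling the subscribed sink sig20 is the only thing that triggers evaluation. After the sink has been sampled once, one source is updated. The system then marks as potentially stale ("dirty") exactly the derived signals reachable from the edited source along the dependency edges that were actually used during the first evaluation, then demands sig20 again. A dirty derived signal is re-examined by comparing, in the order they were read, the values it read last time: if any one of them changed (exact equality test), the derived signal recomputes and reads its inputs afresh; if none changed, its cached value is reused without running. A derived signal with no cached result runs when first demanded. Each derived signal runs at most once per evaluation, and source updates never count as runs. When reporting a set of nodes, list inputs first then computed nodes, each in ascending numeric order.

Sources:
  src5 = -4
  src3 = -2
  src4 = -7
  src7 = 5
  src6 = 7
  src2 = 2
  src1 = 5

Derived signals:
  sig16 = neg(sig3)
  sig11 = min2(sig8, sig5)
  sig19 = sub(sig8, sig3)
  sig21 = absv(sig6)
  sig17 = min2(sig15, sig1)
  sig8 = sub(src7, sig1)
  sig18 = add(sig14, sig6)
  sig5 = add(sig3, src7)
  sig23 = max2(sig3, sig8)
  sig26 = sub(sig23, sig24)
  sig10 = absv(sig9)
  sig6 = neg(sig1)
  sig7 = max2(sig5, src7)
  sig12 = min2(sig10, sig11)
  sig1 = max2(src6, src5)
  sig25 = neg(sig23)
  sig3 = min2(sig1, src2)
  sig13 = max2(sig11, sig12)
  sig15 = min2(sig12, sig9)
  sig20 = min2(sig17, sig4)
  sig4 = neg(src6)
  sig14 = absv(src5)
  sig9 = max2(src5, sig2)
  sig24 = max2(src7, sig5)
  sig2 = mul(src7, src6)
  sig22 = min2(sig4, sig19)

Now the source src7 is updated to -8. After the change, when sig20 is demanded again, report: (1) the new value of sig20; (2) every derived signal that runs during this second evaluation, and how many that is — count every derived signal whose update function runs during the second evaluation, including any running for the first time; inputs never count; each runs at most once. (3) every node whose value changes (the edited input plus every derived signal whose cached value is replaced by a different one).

First demand of the output computes:
  sig1 = max2(7, -4) = 7
  sig2 = mul(5, 7) = 35
  sig3 = min2(7, 2) = 2
  sig4 = neg(7) = -7
  sig5 = add(2, 5) = 7
  sig8 = sub(5, 7) = -2
  sig9 = max2(-4, 35) = 35
  sig10 = absv(35) = 35
  sig11 = min2(-2, 7) = -2
  sig12 = min2(35, -2) = -2
  sig15 = min2(-2, 35) = -2
  sig17 = min2(-2, 7) = -2
  sig20 = min2(-2, -7) = -7

After the edit, cleaning proceeds:
  sig2: a read changed (src7 5->-8) — executes, giving -56.
  sig5: a read changed (src7 5->-8) — executes, giving -6.
  sig8: a read changed (src7 5->-8) — executes, giving -15.
  sig9: a read changed (sig2 35->-56) — executes, giving -4.
  sig10: a read changed (sig9 35->-4) — executes, giving 4.
  sig11: a read changed (sig8 -2->-15; sig5 7->-6) — executes, giving -15.
  sig12: a read changed (sig10 35->4; sig11 -2->-15) — executes, giving -15.
  sig15: a read changed (sig12 -2->-15; sig9 35->-4) — executes, giving -15.
  sig17: a read changed (sig15 -2->-15) — executes, giving -15.
  sig20: a read changed (sig17 -2->-15) — executes, giving -15.

Demanding sig20 again yields -15.
10 derived signals run: sig2, sig5, sig8, sig9, sig10, sig11, sig12, sig15, sig17, sig20.
The nodes whose values change: src7, sig2, sig5, sig8, sig9, sig10, sig11, sig12, sig15, sig17, sig20.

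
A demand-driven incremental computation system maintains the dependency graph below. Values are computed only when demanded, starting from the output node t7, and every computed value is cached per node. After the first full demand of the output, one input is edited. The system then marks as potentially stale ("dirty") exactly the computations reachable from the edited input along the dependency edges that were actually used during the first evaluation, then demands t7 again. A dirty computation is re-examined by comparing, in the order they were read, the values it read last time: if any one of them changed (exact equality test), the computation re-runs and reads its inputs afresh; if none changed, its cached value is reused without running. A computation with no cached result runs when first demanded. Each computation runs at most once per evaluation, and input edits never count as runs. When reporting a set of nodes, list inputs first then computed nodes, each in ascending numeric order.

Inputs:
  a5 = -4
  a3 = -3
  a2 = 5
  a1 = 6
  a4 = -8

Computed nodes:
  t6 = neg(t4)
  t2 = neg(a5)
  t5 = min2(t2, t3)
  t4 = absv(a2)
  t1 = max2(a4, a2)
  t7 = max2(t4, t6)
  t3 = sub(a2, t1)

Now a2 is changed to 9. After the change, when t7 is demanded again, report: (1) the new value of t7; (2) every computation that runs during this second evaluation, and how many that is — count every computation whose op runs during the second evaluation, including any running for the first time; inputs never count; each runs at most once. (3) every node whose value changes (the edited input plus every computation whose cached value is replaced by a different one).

New value of t7: 9.
Computations that run: t4, t6, t7 — 3 in total.
Values that change: a2, t4, t6, t7.

First evaluation (everything demanded from the output):
  t4 = absv(5) = 5
  t6 = neg(5) = -5
  t7 = max2(5, -5) = 5

Propagation after the edit:
  t4: runs — a2 5->9; result 9.
  t6: runs — t4 5->9; result -9.
  t7: runs — t4 5->9; t6 -5->-9; result 9.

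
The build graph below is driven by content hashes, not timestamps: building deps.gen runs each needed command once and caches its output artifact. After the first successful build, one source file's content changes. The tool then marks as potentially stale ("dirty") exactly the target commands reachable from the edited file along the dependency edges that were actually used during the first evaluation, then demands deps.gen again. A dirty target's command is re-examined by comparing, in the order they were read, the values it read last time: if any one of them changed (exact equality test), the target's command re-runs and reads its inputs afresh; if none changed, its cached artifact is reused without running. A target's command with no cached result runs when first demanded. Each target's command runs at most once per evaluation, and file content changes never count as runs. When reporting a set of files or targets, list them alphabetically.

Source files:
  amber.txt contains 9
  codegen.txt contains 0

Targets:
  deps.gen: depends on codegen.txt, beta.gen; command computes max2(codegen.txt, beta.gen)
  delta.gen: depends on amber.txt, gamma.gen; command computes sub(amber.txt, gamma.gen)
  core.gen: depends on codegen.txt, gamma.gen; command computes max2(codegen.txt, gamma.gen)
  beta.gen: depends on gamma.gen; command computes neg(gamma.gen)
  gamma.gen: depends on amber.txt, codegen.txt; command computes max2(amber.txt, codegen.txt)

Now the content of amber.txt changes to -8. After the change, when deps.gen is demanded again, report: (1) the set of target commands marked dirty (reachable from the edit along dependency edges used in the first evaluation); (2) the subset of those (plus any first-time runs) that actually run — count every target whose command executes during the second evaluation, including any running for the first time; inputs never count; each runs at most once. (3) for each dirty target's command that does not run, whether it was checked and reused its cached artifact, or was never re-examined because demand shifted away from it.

Dirty set: beta.gen, deps.gen, gamma.gen.
Run set: beta.gen, deps.gen, gamma.gen (3 run).
All dirty target commands ended up running.

Initial pass — values computed on the first demand:
  gamma.gen = max2(9, 0) = 9
  beta.gen = neg(9) = -9
  deps.gen = max2(0, -9) = 0

Second demand — change propagation:
  gamma.gen: re-runs because amber.txt 9->-8; new result 0.
  beta.gen: re-runs because gamma.gen 9->0; new result 0.
  deps.gen: re-runs because beta.gen -9->0; new result 0 (unchanged).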